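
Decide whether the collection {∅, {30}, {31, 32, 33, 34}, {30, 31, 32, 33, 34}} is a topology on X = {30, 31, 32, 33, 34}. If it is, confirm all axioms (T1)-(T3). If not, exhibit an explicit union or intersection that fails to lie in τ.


τ IS a topology on X.

Axiom (T1): ∅ ∈ τ? Yes; X ∈ τ? Yes.
Axiom (T2/T3): check pairwise unions and intersections of members of τ.
All pairwise intersections and unions checked — each lies in τ. Therefore τ satisfies (T1), (T2), (T3): it IS a topology on X.


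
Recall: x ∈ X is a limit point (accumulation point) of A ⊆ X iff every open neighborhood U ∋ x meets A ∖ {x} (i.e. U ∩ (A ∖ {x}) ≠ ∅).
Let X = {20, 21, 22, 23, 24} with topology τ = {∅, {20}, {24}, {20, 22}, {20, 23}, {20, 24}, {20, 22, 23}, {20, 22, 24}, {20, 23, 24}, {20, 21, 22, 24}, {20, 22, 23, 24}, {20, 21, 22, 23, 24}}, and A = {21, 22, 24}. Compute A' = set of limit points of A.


A' = {21}

For each x ∈ X, list the open sets U ∈ τ with x ∈ U, then check whether U ∩ (A ∖ {x}) ≠ ∅ for every such U.
  x = 20: open {20} ∋ x has {20} ∩ (A ∖ {20}) = ∅, so x is NOT a limit point.
  x = 21: opens ∋ x are {20, 21, 22, 24}, {20, 21, 22, 23, 24}; each meets A ∖ {21}, so x IS a limit point.
  x = 22: open {20, 22} ∋ x has {20, 22} ∩ (A ∖ {22}) = ∅, so x is NOT a limit point.
  x = 23: open {20, 23} ∋ x has {20, 23} ∩ (A ∖ {23}) = ∅, so x is NOT a limit point.
  x = 24: open {24} ∋ x has {24} ∩ (A ∖ {24}) = ∅, so x is NOT a limit point.
Collecting: A' = {21}.


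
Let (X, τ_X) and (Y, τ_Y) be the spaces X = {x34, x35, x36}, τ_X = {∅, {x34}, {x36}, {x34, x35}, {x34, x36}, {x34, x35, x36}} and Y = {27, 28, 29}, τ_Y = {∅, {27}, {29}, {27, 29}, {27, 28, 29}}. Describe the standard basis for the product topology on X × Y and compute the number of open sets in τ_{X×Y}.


Basis B = {∅ × ∅, {x34} × {27}, {x34} × {29}, {x36} × {27}, {x36} × {29}, {x34} × {27, 29}, {x34, x35} × {27}, {x34, x36} × {27}, {x34, x35} × {29}, {x34, x36} × {29}, {x36} × {27, 29}, {x34} × {27, 28, 29}, {x34, x35, x36} × {27}, {x34, x35, x36} × {29}, {x36} × {27, 28, 29}, {x34, x35} × {27, 29}, {x34, x36} × {27, 29}, {x34, x35} × {27, 28, 29}, {x34, x36} × {27, 28, 29}, {x34, x35, x36} × {27, 29}, {x34, x35, x36} × {27, 28, 29}}; |τ_{X×Y}| = 70.

Enumerate products U × V with U ∈ τ_X, V ∈ τ_Y (deduplicated):
  ∅ × ∅ = {} (∅)
  {x34} × {27} = {(x34,27)}
  {x34} × {29} = {(x34,29)}
  {x36} × {27} = {(x36,27)}
  {x36} × {29} = {(x36,29)}
  {x34} × {27, 29} = {(x34,27), (x34,29)}
  {x34, x35} × {27} = {(x34,27), (x35,27)}
  {x34, x36} × {27} = {(x34,27), (x36,27)}
  {x34, x35} × {29} = {(x34,29), (x35,29)}
  {x34, x36} × {29} = {(x34,29), (x36,29)}
  {x36} × {27, 29} = {(x36,27), (x36,29)}
  {x34} × {27, 28, 29} = {(x34,27), (x34,28), (x34,29)}
  {x34, x35, x36} × {27} = {(x34,27), (x35,27), (x36,27)}
  {x34, x35, x36} × {29} = {(x34,29), (x35,29), (x36,29)}
  {x36} × {27, 28, 29} = {(x36,27), (x36,28), (x36,29)}
  {x34, x35} × {27, 29} = {(x34,27), (x34,29), (x35,27), (x35,29)}
  {x34, x36} × {27, 29} = {(x34,27), (x34,29), (x36,27), (x36,29)}
  {x34, x35} × {27, 28, 29} = {(x34,27), (x34,28), (x34,29), (x35,27), (x35,28), (x35,29)}
  {x34, x36} × {27, 28, 29} = {(x34,27), (x34,28), (x34,29), (x36,27), (x36,28), (x36,29)}
  {x34, x35, x36} × {27, 29} = {(x34,27), (x34,29), (x35,27), (x35,29), (x36,27), (x36,29)}
  {x34, x35, x36} × {27, 28, 29} = {(x34,27), (x34,28), (x34,29), (x35,27), (x35,28), (x35,29), (x36,27), (x36,28), (x36,29)}
These 21 distinct sets form the basis B.
Close under arbitrary unions to get τ_{X×Y}; counting gives |τ_{X×Y}| = 70.


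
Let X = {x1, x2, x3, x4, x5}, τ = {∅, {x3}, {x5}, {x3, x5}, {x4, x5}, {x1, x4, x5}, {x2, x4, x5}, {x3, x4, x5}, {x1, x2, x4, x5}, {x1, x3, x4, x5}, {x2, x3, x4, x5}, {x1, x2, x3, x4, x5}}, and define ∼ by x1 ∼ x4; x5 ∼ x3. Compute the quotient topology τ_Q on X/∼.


X/∼ = {[x1=x4], [x2], [x3=x5]}; |τ_Q| = 4.

Equivalence classes: [x1=x4], [x2], [x3=x5].
Quotient map π: X → X/∼ sends x1 ↦ [x1=x4], x2 ↦ [x2], x3 ↦ [x3=x5], x4 ↦ [x1=x4], x5 ↦ [x3=x5].
For each subset V ⊆ X/∼, compute π^{-1}(V) ⊆ X and check whether π^{-1}(V) ∈ τ. V is open in τ_Q iff π^{-1}(V) ∈ τ.
  V = {}: π^{-1}(V) = ∅ ∈ τ ✓.
  V = {[x1=x4]}: π^{-1}(V) = {x1, x4} ∉ τ ✗.
  V = {[x2]}: π^{-1}(V) = {x2} ∉ τ ✗.
  V = {[x1=x4], [x2]}: π^{-1}(V) = {x1, x2, x4} ∉ τ ✗.
  V = {[x3=x5]}: π^{-1}(V) = {x3, x5} ∈ τ ✓.
  V = {[x1=x4], [x3=x5]}: π^{-1}(V) = {x1, x3, x4, x5} ∈ τ ✓.
  V = {[x2], [x3=x5]}: π^{-1}(V) = {x2, x3, x5} ∉ τ ✗.
  V = {[x1=x4], [x2], [x3=x5]}: π^{-1}(V) = {x1, x2, x3, x4, x5} ∈ τ ✓.
Open sets in the quotient: τ_Q = {{}, {[x3=x5]}, {[x1=x4], [x3=x5]}, {[x1=x4], [x2], [x3=x5]}} (4 elements).


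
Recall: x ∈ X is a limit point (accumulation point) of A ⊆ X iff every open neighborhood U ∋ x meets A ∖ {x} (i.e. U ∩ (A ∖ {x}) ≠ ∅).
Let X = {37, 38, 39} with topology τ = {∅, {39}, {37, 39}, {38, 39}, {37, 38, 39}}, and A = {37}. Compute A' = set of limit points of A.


A' = ∅

For each x ∈ X, list the open sets U ∈ τ with x ∈ U, then check whether U ∩ (A ∖ {x}) ≠ ∅ for every such U.
  x = 37: open {37, 39} ∋ x has {37, 39} ∩ (A ∖ {37}) = ∅, so x is NOT a limit point.
  x = 38: open {38, 39} ∋ x has {38, 39} ∩ (A ∖ {38}) = ∅, so x is NOT a limit point.
  x = 39: open {39} ∋ x has {39} ∩ (A ∖ {39}) = ∅, so x is NOT a limit point.
Collecting: A' = ∅.


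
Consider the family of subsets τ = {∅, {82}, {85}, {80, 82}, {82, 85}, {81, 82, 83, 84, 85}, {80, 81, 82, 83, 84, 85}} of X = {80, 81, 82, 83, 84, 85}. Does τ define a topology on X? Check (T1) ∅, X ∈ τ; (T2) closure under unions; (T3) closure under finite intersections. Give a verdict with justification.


τ is NOT a topology on X.

Axiom (T1): ∅ ∈ τ? Yes; X ∈ τ? Yes.
Axiom (T2/T3): check pairwise unions and intersections of members of τ.
Counterexample for (T2): {85} ∪ {80, 82} = {80, 82, 85} ∉ τ. Therefore τ is NOT a topology.


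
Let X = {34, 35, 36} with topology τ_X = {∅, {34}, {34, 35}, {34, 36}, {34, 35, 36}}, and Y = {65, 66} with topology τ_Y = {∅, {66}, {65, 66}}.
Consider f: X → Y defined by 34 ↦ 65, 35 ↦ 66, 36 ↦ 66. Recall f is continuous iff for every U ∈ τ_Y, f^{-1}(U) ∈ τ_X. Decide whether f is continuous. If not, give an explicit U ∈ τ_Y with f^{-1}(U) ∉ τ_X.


f is NOT continuous.

Compute f^{-1}(U) for each U ∈ τ_Y:
  U = ∅: f^{-1}(U) = ∅ ∈ τ_X ✓.
  U = {66}: f^{-1}(U) = {35, 36} ∉ τ_X ✗.
  U = {65, 66}: f^{-1}(U) = {34, 35, 36} ∈ τ_X ✓.
Found U = {66} with f^{-1}(U) = {35, 36} not in τ_X. Therefore f is NOT continuous.


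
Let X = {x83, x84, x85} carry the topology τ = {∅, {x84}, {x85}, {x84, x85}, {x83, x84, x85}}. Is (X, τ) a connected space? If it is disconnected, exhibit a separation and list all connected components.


(X, τ) is connected.

Find clopen sets (U ∈ τ with X ∖ U ∈ τ):
  U = ∅, X ∖ U = {x83, x84, x85} — both open, so U is clopen.
  U = {x83, x84, x85}, X ∖ U = ∅ — both open, so U is clopen.
Only trivial clopens (∅ and X) exist, so (X, τ) is connected.
Compute connected components by grouping points that agree on all clopens:
  component: {x83, x84, x85}


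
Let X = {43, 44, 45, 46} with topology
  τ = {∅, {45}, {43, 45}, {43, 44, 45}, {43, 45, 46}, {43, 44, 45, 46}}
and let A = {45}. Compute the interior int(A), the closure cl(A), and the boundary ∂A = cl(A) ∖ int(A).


int(A) = {45}, cl(A) = {43, 44, 45, 46}, ∂A = {43, 44, 46}.

Closed sets in (X, τ) are complements of opens:
  closed(X, τ) = {∅, {44}, {46}, {44, 46}, {43, 44, 46}, {43, 44, 45, 46}}.
int(A) = ⋃ {U ∈ τ : U ⊆ A}. Opens contained in A: ∅, {45}.
Taking the union of these: int(A) = {45}.
cl(A) = ⋂ {C closed : A ⊆ C}. Closed sets containing A: {43, 44, 45, 46}.
Intersecting these: cl(A) = {43, 44, 45, 46}.
∂A = cl(A) ∖ int(A) = {43, 44, 45, 46} ∖ {45} = {43, 44, 46}.


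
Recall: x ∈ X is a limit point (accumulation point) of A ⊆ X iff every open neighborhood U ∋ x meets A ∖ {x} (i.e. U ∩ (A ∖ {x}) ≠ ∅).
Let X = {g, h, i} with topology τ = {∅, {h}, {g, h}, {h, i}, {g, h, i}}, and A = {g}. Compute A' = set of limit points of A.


A' = ∅

For each x ∈ X, list the open sets U ∈ τ with x ∈ U, then check whether U ∩ (A ∖ {x}) ≠ ∅ for every such U.
  x = g: open {g, h} ∋ x has {g, h} ∩ (A ∖ {g}) = ∅, so x is NOT a limit point.
  x = h: open {h} ∋ x has {h} ∩ (A ∖ {h}) = ∅, so x is NOT a limit point.
  x = i: open {h, i} ∋ x has {h, i} ∩ (A ∖ {i}) = ∅, so x is NOT a limit point.
Collecting: A' = ∅.


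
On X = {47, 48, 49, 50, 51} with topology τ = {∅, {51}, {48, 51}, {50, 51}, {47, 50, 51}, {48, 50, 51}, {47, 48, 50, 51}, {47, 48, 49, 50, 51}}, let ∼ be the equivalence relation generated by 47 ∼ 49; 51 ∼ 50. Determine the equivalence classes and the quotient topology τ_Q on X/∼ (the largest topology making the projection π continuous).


X/∼ = {[47=49], [48], [50=51]}; |τ_Q| = 4.

Equivalence classes: [47=49], [48], [50=51].
Quotient map π: X → X/∼ sends 47 ↦ [47=49], 48 ↦ [48], 49 ↦ [47=49], 50 ↦ [50=51], 51 ↦ [50=51].
For each subset V ⊆ X/∼, compute π^{-1}(V) ⊆ X and check whether π^{-1}(V) ∈ τ. V is open in τ_Q iff π^{-1}(V) ∈ τ.
  V = {}: π^{-1}(V) = ∅ ∈ τ ✓.
  V = {[47=49]}: π^{-1}(V) = {47, 49} ∉ τ ✗.
  V = {[48]}: π^{-1}(V) = {48} ∉ τ ✗.
  V = {[47=49], [48]}: π^{-1}(V) = {47, 48, 49} ∉ τ ✗.
  V = {[50=51]}: π^{-1}(V) = {50, 51} ∈ τ ✓.
  V = {[47=49], [50=51]}: π^{-1}(V) = {47, 49, 50, 51} ∉ τ ✗.
  V = {[48], [50=51]}: π^{-1}(V) = {48, 50, 51} ∈ τ ✓.
  V = {[47=49], [48], [50=51]}: π^{-1}(V) = {47, 48, 49, 50, 51} ∈ τ ✓.
Open sets in the quotient: τ_Q = {{}, {[50=51]}, {[48], [50=51]}, {[47=49], [48], [50=51]}} (4 elements).


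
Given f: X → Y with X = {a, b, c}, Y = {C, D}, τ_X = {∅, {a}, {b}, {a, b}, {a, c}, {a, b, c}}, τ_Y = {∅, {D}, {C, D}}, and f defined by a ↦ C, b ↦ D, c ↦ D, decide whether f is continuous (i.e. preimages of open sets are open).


f is NOT continuous.

Compute f^{-1}(U) for each U ∈ τ_Y:
  U = ∅: f^{-1}(U) = ∅ ∈ τ_X ✓.
  U = {D}: f^{-1}(U) = {b, c} ∉ τ_X ✗.
  U = {C, D}: f^{-1}(U) = {a, b, c} ∈ τ_X ✓.
Found U = {D} with f^{-1}(U) = {b, c} not in τ_X. Therefore f is NOT continuous.


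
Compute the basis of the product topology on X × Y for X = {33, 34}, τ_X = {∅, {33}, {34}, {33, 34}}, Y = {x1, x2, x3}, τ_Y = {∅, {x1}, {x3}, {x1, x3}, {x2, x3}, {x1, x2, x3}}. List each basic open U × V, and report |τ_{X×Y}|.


Basis B = {∅ × ∅, {33} × {x1}, {33} × {x3}, {34} × {x1}, {34} × {x3}, {33} × {x1, x3}, {33, 34} × {x1}, {33} × {x2, x3}, {33, 34} × {x3}, {34} × {x1, x3}, {34} × {x2, x3}, {33} × {x1, x2, x3}, {34} × {x1, x2, x3}, {33, 34} × {x1, x3}, {33, 34} × {x2, x3}, {33, 34} × {x1, x2, x3}}; |τ_{X×Y}| = 36.

Enumerate products U × V with U ∈ τ_X, V ∈ τ_Y (deduplicated):
  ∅ × ∅ = {} (∅)
  {33} × {x1} = {(33,x1)}
  {33} × {x3} = {(33,x3)}
  {34} × {x1} = {(34,x1)}
  {34} × {x3} = {(34,x3)}
  {33} × {x1, x3} = {(33,x1), (33,x3)}
  {33, 34} × {x1} = {(33,x1), (34,x1)}
  {33} × {x2, x3} = {(33,x2), (33,x3)}
  {33, 34} × {x3} = {(33,x3), (34,x3)}
  {34} × {x1, x3} = {(34,x1), (34,x3)}
  {34} × {x2, x3} = {(34,x2), (34,x3)}
  {33} × {x1, x2, x3} = {(33,x1), (33,x2), (33,x3)}
  {34} × {x1, x2, x3} = {(34,x1), (34,x2), (34,x3)}
  {33, 34} × {x1, x3} = {(33,x1), (33,x3), (34,x1), (34,x3)}
  {33, 34} × {x2, x3} = {(33,x2), (33,x3), (34,x2), (34,x3)}
  {33, 34} × {x1, x2, x3} = {(33,x1), (33,x2), (33,x3), (34,x1), (34,x2), (34,x3)}
These 16 distinct sets form the basis B.
Close under arbitrary unions to get τ_{X×Y}; counting gives |τ_{X×Y}| = 36.


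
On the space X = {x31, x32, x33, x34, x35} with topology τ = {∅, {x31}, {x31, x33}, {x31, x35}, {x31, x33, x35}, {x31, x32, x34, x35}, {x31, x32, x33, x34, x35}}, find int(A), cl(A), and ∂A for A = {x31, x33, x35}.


int(A) = {x31, x33, x35}, cl(A) = {x31, x32, x33, x34, x35}, ∂A = {x32, x34}.

Closed sets in (X, τ) are complements of opens:
  closed(X, τ) = {∅, {x33}, {x32, x34}, {x32, x33, x34}, {x32, x34, x35}, {x32, x33, x34, x35}, {x31, x32, x33, x34, x35}}.
int(A) = ⋃ {U ∈ τ : U ⊆ A}. Opens contained in A: ∅, {x31}, {x31, x33}, {x31, x35}, {x31, x33, x35}.
Taking the union of these: int(A) = {x31, x33, x35}.
cl(A) = ⋂ {C closed : A ⊆ C}. Closed sets containing A: {x31, x32, x33, x34, x35}.
Intersecting these: cl(A) = {x31, x32, x33, x34, x35}.
∂A = cl(A) ∖ int(A) = {x31, x32, x33, x34, x35} ∖ {x31, x33, x35} = {x32, x34}.


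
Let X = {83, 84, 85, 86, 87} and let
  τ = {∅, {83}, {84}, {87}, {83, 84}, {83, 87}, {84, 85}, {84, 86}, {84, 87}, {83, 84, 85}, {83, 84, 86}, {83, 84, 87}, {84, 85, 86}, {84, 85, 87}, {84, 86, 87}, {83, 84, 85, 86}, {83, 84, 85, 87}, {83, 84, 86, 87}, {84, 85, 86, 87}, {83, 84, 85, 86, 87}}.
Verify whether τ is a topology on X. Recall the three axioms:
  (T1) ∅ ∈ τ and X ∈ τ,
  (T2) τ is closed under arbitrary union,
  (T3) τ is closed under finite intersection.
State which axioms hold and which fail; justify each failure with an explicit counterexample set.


τ IS a topology on X.

Axiom (T1): ∅ ∈ τ? Yes; X ∈ τ? Yes.
Axiom (T2/T3): check pairwise unions and intersections of members of τ.
All pairwise intersections and unions checked — each lies in τ. Therefore τ satisfies (T1), (T2), (T3): it IS a topology on X.


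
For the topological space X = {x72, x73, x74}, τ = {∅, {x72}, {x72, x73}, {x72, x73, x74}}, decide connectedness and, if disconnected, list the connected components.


(X, τ) is connected.

Find clopen sets (U ∈ τ with X ∖ U ∈ τ):
  U = ∅, X ∖ U = {x72, x73, x74} — both open, so U is clopen.
  U = {x72, x73, x74}, X ∖ U = ∅ — both open, so U is clopen.
Only trivial clopens (∅ and X) exist, so (X, τ) is connected.
Compute connected components by grouping points that agree on all clopens:
  component: {x72, x73, x74}


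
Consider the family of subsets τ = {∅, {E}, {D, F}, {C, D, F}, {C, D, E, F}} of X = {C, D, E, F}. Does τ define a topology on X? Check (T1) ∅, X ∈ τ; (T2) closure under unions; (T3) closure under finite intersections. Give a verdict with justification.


τ is NOT a topology on X.

Axiom (T1): ∅ ∈ τ? Yes; X ∈ τ? Yes.
Axiom (T2/T3): check pairwise unions and intersections of members of τ.
Counterexample for (T2): {E} ∪ {D, F} = {D, E, F} ∉ τ. Therefore τ is NOT a topology.


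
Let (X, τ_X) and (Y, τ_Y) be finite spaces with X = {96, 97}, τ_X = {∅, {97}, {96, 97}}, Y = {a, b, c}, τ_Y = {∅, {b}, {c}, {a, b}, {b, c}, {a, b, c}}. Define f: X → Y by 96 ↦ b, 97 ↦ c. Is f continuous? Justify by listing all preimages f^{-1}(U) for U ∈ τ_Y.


f is NOT continuous.

Compute f^{-1}(U) for each U ∈ τ_Y:
  U = ∅: f^{-1}(U) = ∅ ∈ τ_X ✓.
  U = {b}: f^{-1}(U) = {96} ∉ τ_X ✗.
  U = {c}: f^{-1}(U) = {97} ∈ τ_X ✓.
  U = {a, b}: f^{-1}(U) = {96} ∉ τ_X ✗.
  U = {b, c}: f^{-1}(U) = {96, 97} ∈ τ_X ✓.
  U = {a, b, c}: f^{-1}(U) = {96, 97} ∈ τ_X ✓.
Found U = {b} with f^{-1}(U) = {96} not in τ_X. Therefore f is NOT continuous.


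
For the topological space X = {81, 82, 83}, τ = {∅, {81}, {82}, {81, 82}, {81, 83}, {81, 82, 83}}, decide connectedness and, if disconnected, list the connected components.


(X, τ) is disconnected; components = [{82}, {81, 83}].

Find clopen sets (U ∈ τ with X ∖ U ∈ τ):
  U = ∅, X ∖ U = {81, 82, 83} — both open, so U is clopen.
  U = {82}, X ∖ U = {81, 83} — both open, so U is clopen.
  U = {81, 83}, X ∖ U = {82} — both open, so U is clopen.
  U = {81, 82, 83}, X ∖ U = ∅ — both open, so U is clopen.
Nontrivial clopen(s) exist: e.g. {81, 83}. So (X, τ) is disconnected.
Compute connected components by grouping points that agree on all clopens:
  component: {82}
  component: {81, 83}


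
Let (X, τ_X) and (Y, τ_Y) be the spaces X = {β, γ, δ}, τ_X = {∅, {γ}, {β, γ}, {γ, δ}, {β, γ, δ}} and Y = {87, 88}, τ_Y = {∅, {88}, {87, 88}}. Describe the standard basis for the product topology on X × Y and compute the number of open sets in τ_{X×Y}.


Basis B = {∅ × ∅, {γ} × {88}, {β, γ} × {88}, {γ} × {87, 88}, {γ, δ} × {88}, {β, γ, δ} × {88}, {β, γ} × {87, 88}, {γ, δ} × {87, 88}, {β, γ, δ} × {87, 88}}; |τ_{X×Y}| = 14.

Enumerate products U × V with U ∈ τ_X, V ∈ τ_Y (deduplicated):
  ∅ × ∅ = {} (∅)
  {γ} × {88} = {(γ,88)}
  {β, γ} × {88} = {(β,88), (γ,88)}
  {γ} × {87, 88} = {(γ,87), (γ,88)}
  {γ, δ} × {88} = {(γ,88), (δ,88)}
  {β, γ, δ} × {88} = {(β,88), (γ,88), (δ,88)}
  {β, γ} × {87, 88} = {(β,87), (β,88), (γ,87), (γ,88)}
  {γ, δ} × {87, 88} = {(γ,87), (γ,88), (δ,87), (δ,88)}
  {β, γ, δ} × {87, 88} = {(β,87), (β,88), (γ,87), (γ,88), (δ,87), (δ,88)}
These 9 distinct sets form the basis B.
Close under arbitrary unions to get τ_{X×Y}; counting gives |τ_{X×Y}| = 14.


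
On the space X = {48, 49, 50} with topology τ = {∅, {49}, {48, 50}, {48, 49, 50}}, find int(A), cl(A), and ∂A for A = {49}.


int(A) = {49}, cl(A) = {49}, ∂A = ∅.

Closed sets in (X, τ) are complements of opens:
  closed(X, τ) = {∅, {49}, {48, 50}, {48, 49, 50}}.
int(A) = ⋃ {U ∈ τ : U ⊆ A}. Opens contained in A: ∅, {49}.
Taking the union of these: int(A) = {49}.
cl(A) = ⋂ {C closed : A ⊆ C}. Closed sets containing A: {49}, {48, 49, 50}.
Intersecting these: cl(A) = {49}.
∂A = cl(A) ∖ int(A) = {49} ∖ {49} = ∅.


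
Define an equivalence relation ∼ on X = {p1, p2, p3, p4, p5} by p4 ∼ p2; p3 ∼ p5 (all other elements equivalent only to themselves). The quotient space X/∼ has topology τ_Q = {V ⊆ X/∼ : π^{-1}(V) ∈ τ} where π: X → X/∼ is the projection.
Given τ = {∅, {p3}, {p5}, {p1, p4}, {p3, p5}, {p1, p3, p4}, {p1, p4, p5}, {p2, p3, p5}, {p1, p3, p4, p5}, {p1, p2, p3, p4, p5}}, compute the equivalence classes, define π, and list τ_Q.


X/∼ = {[p1], [p2=p4], [p3=p5]}; |τ_Q| = 3.

Equivalence classes: [p1], [p2=p4], [p3=p5].
Quotient map π: X → X/∼ sends p1 ↦ [p1], p2 ↦ [p2=p4], p3 ↦ [p3=p5], p4 ↦ [p2=p4], p5 ↦ [p3=p5].
For each subset V ⊆ X/∼, compute π^{-1}(V) ⊆ X and check whether π^{-1}(V) ∈ τ. V is open in τ_Q iff π^{-1}(V) ∈ τ.
  V = {}: π^{-1}(V) = ∅ ∈ τ ✓.
  V = {[p1]}: π^{-1}(V) = {p1} ∉ τ ✗.
  V = {[p2=p4]}: π^{-1}(V) = {p2, p4} ∉ τ ✗.
  V = {[p1], [p2=p4]}: π^{-1}(V) = {p1, p2, p4} ∉ τ ✗.
  V = {[p3=p5]}: π^{-1}(V) = {p3, p5} ∈ τ ✓.
  V = {[p1], [p3=p5]}: π^{-1}(V) = {p1, p3, p5} ∉ τ ✗.
  V = {[p2=p4], [p3=p5]}: π^{-1}(V) = {p2, p3, p4, p5} ∉ τ ✗.
  V = {[p1], [p2=p4], [p3=p5]}: π^{-1}(V) = {p1, p2, p3, p4, p5} ∈ τ ✓.
Open sets in the quotient: τ_Q = {{}, {[p3=p5]}, {[p1], [p2=p4], [p3=p5]}} (3 elements).


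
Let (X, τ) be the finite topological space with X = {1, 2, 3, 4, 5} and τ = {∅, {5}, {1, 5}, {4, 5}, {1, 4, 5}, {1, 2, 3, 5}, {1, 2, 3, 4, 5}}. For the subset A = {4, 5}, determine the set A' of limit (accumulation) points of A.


A' = {1, 2, 3, 4}

For each x ∈ X, list the open sets U ∈ τ with x ∈ U, then check whether U ∩ (A ∖ {x}) ≠ ∅ for every such U.
  x = 1: opens ∋ x are {1, 5}, {1, 4, 5}, {1, 2, 3, 5}, {1, 2, 3, 4, 5}; each meets A ∖ {1}, so x IS a limit point.
  x = 2: opens ∋ x are {1, 2, 3, 5}, {1, 2, 3, 4, 5}; each meets A ∖ {2}, so x IS a limit point.
  x = 3: opens ∋ x are {1, 2, 3, 5}, {1, 2, 3, 4, 5}; each meets A ∖ {3}, so x IS a limit point.
  x = 4: opens ∋ x are {4, 5}, {1, 4, 5}, {1, 2, 3, 4, 5}; each meets A ∖ {4}, so x IS a limit point.
  x = 5: open {5} ∋ x has {5} ∩ (A ∖ {5}) = ∅, so x is NOT a limit point.
Collecting: A' = {1, 2, 3, 4}.


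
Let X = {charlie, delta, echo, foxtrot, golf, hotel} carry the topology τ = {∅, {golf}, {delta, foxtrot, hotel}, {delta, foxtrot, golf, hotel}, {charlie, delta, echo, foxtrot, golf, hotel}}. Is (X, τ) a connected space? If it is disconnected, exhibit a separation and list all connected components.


(X, τ) is connected.

Find clopen sets (U ∈ τ with X ∖ U ∈ τ):
  U = ∅, X ∖ U = {charlie, delta, echo, foxtrot, golf, hotel} — both open, so U is clopen.
  U = {charlie, delta, echo, foxtrot, golf, hotel}, X ∖ U = ∅ — both open, so U is clopen.
Only trivial clopens (∅ and X) exist, so (X, τ) is connected.
Compute connected components by grouping points that agree on all clopens:
  component: {charlie, delta, echo, foxtrot, golf, hotel}


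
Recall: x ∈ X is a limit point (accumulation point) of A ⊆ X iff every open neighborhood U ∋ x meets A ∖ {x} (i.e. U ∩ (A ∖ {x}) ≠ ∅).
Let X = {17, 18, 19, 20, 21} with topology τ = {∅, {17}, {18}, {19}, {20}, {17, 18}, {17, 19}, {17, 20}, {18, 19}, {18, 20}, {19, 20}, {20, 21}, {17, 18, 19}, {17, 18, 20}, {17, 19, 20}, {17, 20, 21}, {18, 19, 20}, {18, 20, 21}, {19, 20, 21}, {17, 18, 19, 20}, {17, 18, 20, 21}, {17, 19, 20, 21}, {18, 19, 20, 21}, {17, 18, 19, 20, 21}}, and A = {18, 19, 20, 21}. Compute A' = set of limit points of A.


A' = {21}

For each x ∈ X, list the open sets U ∈ τ with x ∈ U, then check whether U ∩ (A ∖ {x}) ≠ ∅ for every such U.
  x = 17: open {17} ∋ x has {17} ∩ (A ∖ {17}) = ∅, so x is NOT a limit point.
  x = 18: open {18} ∋ x has {18} ∩ (A ∖ {18}) = ∅, so x is NOT a limit point.
  x = 19: open {19} ∋ x has {19} ∩ (A ∖ {19}) = ∅, so x is NOT a limit point.
  x = 20: open {20} ∋ x has {20} ∩ (A ∖ {20}) = ∅, so x is NOT a limit point.
  x = 21: opens ∋ x are {20, 21}, {17, 20, 21}, {18, 20, 21}, {19, 20, 21}, {17, 18, 20, 21}, {17, 19, 20, 21}, {18, 19, 20, 21}, {17, 18, 19, 20, 21}; each meets A ∖ {21}, so x IS a limit point.
Collecting: A' = {21}.


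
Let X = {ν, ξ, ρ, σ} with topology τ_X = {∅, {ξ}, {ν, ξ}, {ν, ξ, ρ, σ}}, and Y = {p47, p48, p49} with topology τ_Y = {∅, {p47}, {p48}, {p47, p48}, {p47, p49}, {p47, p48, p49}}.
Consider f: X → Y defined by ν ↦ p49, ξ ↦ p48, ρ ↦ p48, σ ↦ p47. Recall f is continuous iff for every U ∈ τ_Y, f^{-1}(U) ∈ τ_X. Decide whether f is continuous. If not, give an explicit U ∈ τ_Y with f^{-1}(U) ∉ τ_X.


f is NOT continuous.

Compute f^{-1}(U) for each U ∈ τ_Y:
  U = ∅: f^{-1}(U) = ∅ ∈ τ_X ✓.
  U = {p47}: f^{-1}(U) = {σ} ∉ τ_X ✗.
  U = {p48}: f^{-1}(U) = {ξ, ρ} ∉ τ_X ✗.
  U = {p47, p48}: f^{-1}(U) = {ξ, ρ, σ} ∉ τ_X ✗.
  U = {p47, p49}: f^{-1}(U) = {ν, σ} ∉ τ_X ✗.
  U = {p47, p48, p49}: f^{-1}(U) = {ν, ξ, ρ, σ} ∈ τ_X ✓.
Found U = {p47} with f^{-1}(U) = {σ} not in τ_X. Therefore f is NOT continuous.


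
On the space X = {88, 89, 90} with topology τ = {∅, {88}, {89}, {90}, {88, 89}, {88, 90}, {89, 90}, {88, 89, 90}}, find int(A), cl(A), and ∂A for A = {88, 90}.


int(A) = {88, 90}, cl(A) = {88, 90}, ∂A = ∅.

Closed sets in (X, τ) are complements of opens:
  closed(X, τ) = {∅, {88}, {89}, {90}, {88, 89}, {88, 90}, {89, 90}, {88, 89, 90}}.
int(A) = ⋃ {U ∈ τ : U ⊆ A}. Opens contained in A: ∅, {88}, {90}, {88, 90}.
Taking the union of these: int(A) = {88, 90}.
cl(A) = ⋂ {C closed : A ⊆ C}. Closed sets containing A: {88, 90}, {88, 89, 90}.
Intersecting these: cl(A) = {88, 90}.
∂A = cl(A) ∖ int(A) = {88, 90} ∖ {88, 90} = ∅.


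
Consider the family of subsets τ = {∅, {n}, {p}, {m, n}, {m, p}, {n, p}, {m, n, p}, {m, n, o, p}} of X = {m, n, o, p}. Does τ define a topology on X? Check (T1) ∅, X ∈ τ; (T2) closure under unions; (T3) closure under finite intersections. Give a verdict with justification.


τ is NOT a topology on X.

Axiom (T1): ∅ ∈ τ? Yes; X ∈ τ? Yes.
Axiom (T2/T3): check pairwise unions and intersections of members of τ.
Counterexample for (T3): {m, n} ∩ {m, p} = {m} ∉ τ. Therefore τ is NOT a topology.


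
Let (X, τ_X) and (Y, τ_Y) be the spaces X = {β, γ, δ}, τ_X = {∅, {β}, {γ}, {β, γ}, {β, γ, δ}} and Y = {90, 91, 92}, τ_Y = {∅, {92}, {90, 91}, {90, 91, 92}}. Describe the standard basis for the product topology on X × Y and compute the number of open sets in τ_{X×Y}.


Basis B = {∅ × ∅, {β} × {92}, {γ} × {92}, {β} × {90, 91}, {β, γ} × {92}, {γ} × {90, 91}, {β} × {90, 91, 92}, {β, γ, δ} × {92}, {γ} × {90, 91, 92}, {β, γ} × {90, 91}, {β, γ} × {90, 91, 92}, {β, γ, δ} × {90, 91}, {β, γ, δ} × {90, 91, 92}}; |τ_{X×Y}| = 25.

Enumerate products U × V with U ∈ τ_X, V ∈ τ_Y (deduplicated):
  ∅ × ∅ = {} (∅)
  {β} × {92} = {(β,92)}
  {γ} × {92} = {(γ,92)}
  {β} × {90, 91} = {(β,90), (β,91)}
  {β, γ} × {92} = {(β,92), (γ,92)}
  {γ} × {90, 91} = {(γ,90), (γ,91)}
  {β} × {90, 91, 92} = {(β,90), (β,91), (β,92)}
  {β, γ, δ} × {92} = {(β,92), (γ,92), (δ,92)}
  {γ} × {90, 91, 92} = {(γ,90), (γ,91), (γ,92)}
  {β, γ} × {90, 91} = {(β,90), (β,91), (γ,90), (γ,91)}
  {β, γ} × {90, 91, 92} = {(β,90), (β,91), (β,92), (γ,90), (γ,91), (γ,92)}
  {β, γ, δ} × {90, 91} = {(β,90), (β,91), (γ,90), (γ,91), (δ,90), (δ,91)}
  {β, γ, δ} × {90, 91, 92} = {(β,90), (β,91), (β,92), (γ,90), (γ,91), (γ,92), (δ,90), (δ,91), (δ,92)}
These 13 distinct sets form the basis B.
Close under arbitrary unions to get τ_{X×Y}; counting gives |τ_{X×Y}| = 25.


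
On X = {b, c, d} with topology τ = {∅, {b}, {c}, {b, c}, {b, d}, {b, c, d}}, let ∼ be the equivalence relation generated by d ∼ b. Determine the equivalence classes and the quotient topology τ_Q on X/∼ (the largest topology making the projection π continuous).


X/∼ = {[b=d], [c]}; |τ_Q| = 4.

Equivalence classes: [b=d], [c].
Quotient map π: X → X/∼ sends b ↦ [b=d], c ↦ [c], d ↦ [b=d].
For each subset V ⊆ X/∼, compute π^{-1}(V) ⊆ X and check whether π^{-1}(V) ∈ τ. V is open in τ_Q iff π^{-1}(V) ∈ τ.
  V = {}: π^{-1}(V) = ∅ ∈ τ ✓.
  V = {[b=d]}: π^{-1}(V) = {b, d} ∈ τ ✓.
  V = {[c]}: π^{-1}(V) = {c} ∈ τ ✓.
  V = {[b=d], [c]}: π^{-1}(V) = {b, c, d} ∈ τ ✓.
Open sets in the quotient: τ_Q = {{}, {[b=d]}, {[c]}, {[b=d], [c]}} (4 elements).


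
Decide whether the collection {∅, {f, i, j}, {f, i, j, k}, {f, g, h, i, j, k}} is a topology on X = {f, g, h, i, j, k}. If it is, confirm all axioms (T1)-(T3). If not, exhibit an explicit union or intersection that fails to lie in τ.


τ IS a topology on X.

Axiom (T1): ∅ ∈ τ? Yes; X ∈ τ? Yes.
Axiom (T2/T3): check pairwise unions and intersections of members of τ.
All pairwise intersections and unions checked — each lies in τ. Therefore τ satisfies (T1), (T2), (T3): it IS a topology on X.


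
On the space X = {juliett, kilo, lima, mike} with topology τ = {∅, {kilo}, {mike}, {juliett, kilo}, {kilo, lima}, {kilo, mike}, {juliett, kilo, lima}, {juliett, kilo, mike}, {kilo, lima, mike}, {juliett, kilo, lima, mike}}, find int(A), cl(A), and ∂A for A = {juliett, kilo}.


int(A) = {juliett, kilo}, cl(A) = {juliett, kilo, lima}, ∂A = {lima}.

Closed sets in (X, τ) are complements of opens:
  closed(X, τ) = {∅, {juliett}, {lima}, {mike}, {juliett, lima}, {juliett, mike}, {lima, mike}, {juliett, kilo, lima}, {juliett, lima, mike}, {juliett, kilo, lima, mike}}.
int(A) = ⋃ {U ∈ τ : U ⊆ A}. Opens contained in A: ∅, {kilo}, {juliett, kilo}.
Taking the union of these: int(A) = {juliett, kilo}.
cl(A) = ⋂ {C closed : A ⊆ C}. Closed sets containing A: {juliett, kilo, lima}, {juliett, kilo, lima, mike}.
Intersecting these: cl(A) = {juliett, kilo, lima}.
∂A = cl(A) ∖ int(A) = {juliett, kilo, lima} ∖ {juliett, kilo} = {lima}.


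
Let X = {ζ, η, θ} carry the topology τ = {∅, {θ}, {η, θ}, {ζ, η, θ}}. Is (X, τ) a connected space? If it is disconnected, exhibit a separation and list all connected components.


(X, τ) is connected.

Find clopen sets (U ∈ τ with X ∖ U ∈ τ):
  U = ∅, X ∖ U = {ζ, η, θ} — both open, so U is clopen.
  U = {ζ, η, θ}, X ∖ U = ∅ — both open, so U is clopen.
Only trivial clopens (∅ and X) exist, so (X, τ) is connected.
Compute connected components by grouping points that agree on all clopens:
  component: {ζ, η, θ}


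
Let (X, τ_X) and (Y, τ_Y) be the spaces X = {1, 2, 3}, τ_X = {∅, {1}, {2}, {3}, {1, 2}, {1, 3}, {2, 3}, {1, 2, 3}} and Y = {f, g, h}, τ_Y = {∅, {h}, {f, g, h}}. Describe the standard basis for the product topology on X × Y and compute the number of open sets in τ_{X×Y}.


Basis B = {∅ × ∅, {1} × {h}, {2} × {h}, {3} × {h}, {1, 2} × {h}, {1, 3} × {h}, {2, 3} × {h}, {1} × {f, g, h}, {1, 2, 3} × {h}, {2} × {f, g, h}, {3} × {f, g, h}, {1, 2} × {f, g, h}, {1, 3} × {f, g, h}, {2, 3} × {f, g, h}, {1, 2, 3} × {f, g, h}}; |τ_{X×Y}| = 27.

Enumerate products U × V with U ∈ τ_X, V ∈ τ_Y (deduplicated):
  ∅ × ∅ = {} (∅)
  {1} × {h} = {(1,h)}
  {2} × {h} = {(2,h)}
  {3} × {h} = {(3,h)}
  {1, 2} × {h} = {(1,h), (2,h)}
  {1, 3} × {h} = {(1,h), (3,h)}
  {2, 3} × {h} = {(2,h), (3,h)}
  {1} × {f, g, h} = {(1,f), (1,g), (1,h)}
  {1, 2, 3} × {h} = {(1,h), (2,h), (3,h)}
  {2} × {f, g, h} = {(2,f), (2,g), (2,h)}
  {3} × {f, g, h} = {(3,f), (3,g), (3,h)}
  {1, 2} × {f, g, h} = {(1,f), (1,g), (1,h), (2,f), (2,g), (2,h)}
  {1, 3} × {f, g, h} = {(1,f), (1,g), (1,h), (3,f), (3,g), (3,h)}
  {2, 3} × {f, g, h} = {(2,f), (2,g), (2,h), (3,f), (3,g), (3,h)}
  {1, 2, 3} × {f, g, h} = {(1,f), (1,g), (1,h), (2,f), (2,g), (2,h), (3,f), (3,g), (3,h)}
These 15 distinct sets form the basis B.
Close under arbitrary unions to get τ_{X×Y}; counting gives |τ_{X×Y}| = 27.


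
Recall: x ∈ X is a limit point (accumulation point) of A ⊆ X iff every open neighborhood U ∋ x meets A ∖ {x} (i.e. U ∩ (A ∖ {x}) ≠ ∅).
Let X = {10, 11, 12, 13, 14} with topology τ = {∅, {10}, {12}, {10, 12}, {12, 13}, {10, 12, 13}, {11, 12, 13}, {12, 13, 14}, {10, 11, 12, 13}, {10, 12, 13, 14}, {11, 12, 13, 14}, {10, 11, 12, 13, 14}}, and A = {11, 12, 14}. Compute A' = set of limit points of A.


A' = {11, 13, 14}

For each x ∈ X, list the open sets U ∈ τ with x ∈ U, then check whether U ∩ (A ∖ {x}) ≠ ∅ for every such U.
  x = 10: open {10} ∋ x has {10} ∩ (A ∖ {10}) = ∅, so x is NOT a limit point.
  x = 11: opens ∋ x are {11, 12, 13}, {10, 11, 12, 13}, {11, 12, 13, 14}, {10, 11, 12, 13, 14}; each meets A ∖ {11}, so x IS a limit point.
  x = 12: open {12} ∋ x has {12} ∩ (A ∖ {12}) = ∅, so x is NOT a limit point.
  x = 13: opens ∋ x are {12, 13}, {10, 12, 13}, {11, 12, 13}, {12, 13, 14}, {10, 11, 12, 13}, {10, 12, 13, 14}, {11, 12, 13, 14}, {10, 11, 12, 13, 14}; each meets A ∖ {13}, so x IS a limit point.
  x = 14: opens ∋ x are {12, 13, 14}, {10, 12, 13, 14}, {11, 12, 13, 14}, {10, 11, 12, 13, 14}; each meets A ∖ {14}, so x IS a limit point.
Collecting: A' = {11, 13, 14}.


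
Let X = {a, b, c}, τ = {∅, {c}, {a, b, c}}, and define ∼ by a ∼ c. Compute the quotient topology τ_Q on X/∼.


X/∼ = {[a=c], [b]}; |τ_Q| = 2.

Equivalence classes: [a=c], [b].
Quotient map π: X → X/∼ sends a ↦ [a=c], b ↦ [b], c ↦ [a=c].
For each subset V ⊆ X/∼, compute π^{-1}(V) ⊆ X and check whether π^{-1}(V) ∈ τ. V is open in τ_Q iff π^{-1}(V) ∈ τ.
  V = {}: π^{-1}(V) = ∅ ∈ τ ✓.
  V = {[a=c]}: π^{-1}(V) = {a, c} ∉ τ ✗.
  V = {[b]}: π^{-1}(V) = {b} ∉ τ ✗.
  V = {[a=c], [b]}: π^{-1}(V) = {a, b, c} ∈ τ ✓.
Open sets in the quotient: τ_Q = {{}, {[a=c], [b]}} (2 elements).


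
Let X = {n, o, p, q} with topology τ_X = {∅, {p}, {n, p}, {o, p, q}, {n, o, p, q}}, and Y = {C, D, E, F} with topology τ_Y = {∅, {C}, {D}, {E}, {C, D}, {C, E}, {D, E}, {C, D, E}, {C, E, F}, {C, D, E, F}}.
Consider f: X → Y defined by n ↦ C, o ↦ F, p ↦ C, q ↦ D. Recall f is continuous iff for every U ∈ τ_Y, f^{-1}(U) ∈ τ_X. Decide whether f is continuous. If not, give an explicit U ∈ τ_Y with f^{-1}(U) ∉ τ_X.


f is NOT continuous.

Compute f^{-1}(U) for each U ∈ τ_Y:
  U = ∅: f^{-1}(U) = ∅ ∈ τ_X ✓.
  U = {C}: f^{-1}(U) = {n, p} ∈ τ_X ✓.
  U = {D}: f^{-1}(U) = {q} ∉ τ_X ✗.
  U = {E}: f^{-1}(U) = ∅ ∈ τ_X ✓.
  U = {C, D}: f^{-1}(U) = {n, p, q} ∉ τ_X ✗.
  U = {C, E}: f^{-1}(U) = {n, p} ∈ τ_X ✓.
  U = {D, E}: f^{-1}(U) = {q} ∉ τ_X ✗.
  U = {C, D, E}: f^{-1}(U) = {n, p, q} ∉ τ_X ✗.
  U = {C, E, F}: f^{-1}(U) = {n, o, p} ∉ τ_X ✗.
  U = {C, D, E, F}: f^{-1}(U) = {n, o, p, q} ∈ τ_X ✓.
Found U = {D} with f^{-1}(U) = {q} not in τ_X. Therefore f is NOT continuous.


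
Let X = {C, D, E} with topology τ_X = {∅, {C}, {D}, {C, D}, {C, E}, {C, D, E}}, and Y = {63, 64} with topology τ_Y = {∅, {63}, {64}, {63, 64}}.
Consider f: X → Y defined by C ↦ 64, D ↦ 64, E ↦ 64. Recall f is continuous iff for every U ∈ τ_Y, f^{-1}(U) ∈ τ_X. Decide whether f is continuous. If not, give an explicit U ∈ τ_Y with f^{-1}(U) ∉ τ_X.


f IS continuous.

Compute f^{-1}(U) for each U ∈ τ_Y:
  U = ∅: f^{-1}(U) = ∅ ∈ τ_X ✓.
  U = {63}: f^{-1}(U) = ∅ ∈ τ_X ✓.
  U = {64}: f^{-1}(U) = {C, D, E} ∈ τ_X ✓.
  U = {63, 64}: f^{-1}(U) = {C, D, E} ∈ τ_X ✓.
Every preimage lies in τ_X, so f IS continuous.


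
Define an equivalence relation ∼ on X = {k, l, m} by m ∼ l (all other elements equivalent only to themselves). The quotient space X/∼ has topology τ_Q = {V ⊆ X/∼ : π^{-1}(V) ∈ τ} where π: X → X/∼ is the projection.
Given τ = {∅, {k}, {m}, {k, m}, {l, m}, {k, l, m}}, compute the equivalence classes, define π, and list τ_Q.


X/∼ = {[k], [l=m]}; |τ_Q| = 4.

Equivalence classes: [k], [l=m].
Quotient map π: X → X/∼ sends k ↦ [k], l ↦ [l=m], m ↦ [l=m].
For each subset V ⊆ X/∼, compute π^{-1}(V) ⊆ X and check whether π^{-1}(V) ∈ τ. V is open in τ_Q iff π^{-1}(V) ∈ τ.
  V = {}: π^{-1}(V) = ∅ ∈ τ ✓.
  V = {[k]}: π^{-1}(V) = {k} ∈ τ ✓.
  V = {[l=m]}: π^{-1}(V) = {l, m} ∈ τ ✓.
  V = {[k], [l=m]}: π^{-1}(V) = {k, l, m} ∈ τ ✓.
Open sets in the quotient: τ_Q = {{}, {[k]}, {[l=m]}, {[k], [l=m]}} (4 elements).


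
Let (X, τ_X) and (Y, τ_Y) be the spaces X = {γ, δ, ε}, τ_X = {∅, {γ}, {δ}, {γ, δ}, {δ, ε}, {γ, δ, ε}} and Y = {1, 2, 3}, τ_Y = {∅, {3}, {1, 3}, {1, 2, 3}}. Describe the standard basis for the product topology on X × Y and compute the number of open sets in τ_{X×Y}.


Basis B = {∅ × ∅, {γ} × {3}, {δ} × {3}, {γ} × {1, 3}, {γ, δ} × {3}, {δ} × {1, 3}, {δ, ε} × {3}, {γ} × {1, 2, 3}, {γ, δ, ε} × {3}, {δ} × {1, 2, 3}, {γ, δ} × {1, 3}, {δ, ε} × {1, 3}, {γ, δ} × {1, 2, 3}, {γ, δ, ε} × {1, 3}, {δ, ε} × {1, 2, 3}, {γ, δ, ε} × {1, 2, 3}}; |τ_{X×Y}| = 40.

Enumerate products U × V with U ∈ τ_X, V ∈ τ_Y (deduplicated):
  ∅ × ∅ = {} (∅)
  {γ} × {3} = {(γ,3)}
  {δ} × {3} = {(δ,3)}
  {γ} × {1, 3} = {(γ,1), (γ,3)}
  {γ, δ} × {3} = {(γ,3), (δ,3)}
  {δ} × {1, 3} = {(δ,1), (δ,3)}
  {δ, ε} × {3} = {(δ,3), (ε,3)}
  {γ} × {1, 2, 3} = {(γ,1), (γ,2), (γ,3)}
  {γ, δ, ε} × {3} = {(γ,3), (δ,3), (ε,3)}
  {δ} × {1, 2, 3} = {(δ,1), (δ,2), (δ,3)}
  {γ, δ} × {1, 3} = {(γ,1), (γ,3), (δ,1), (δ,3)}
  {δ, ε} × {1, 3} = {(δ,1), (δ,3), (ε,1), (ε,3)}
  {γ, δ} × {1, 2, 3} = {(γ,1), (γ,2), (γ,3), (δ,1), (δ,2), (δ,3)}
  {γ, δ, ε} × {1, 3} = {(γ,1), (γ,3), (δ,1), (δ,3), (ε,1), (ε,3)}
  {δ, ε} × {1, 2, 3} = {(δ,1), (δ,2), (δ,3), (ε,1), (ε,2), (ε,3)}
  {γ, δ, ε} × {1, 2, 3} = {(γ,1), (γ,2), (γ,3), (δ,1), (δ,2), (δ,3), (ε,1), (ε,2), (ε,3)}
These 16 distinct sets form the basis B.
Close under arbitrary unions to get τ_{X×Y}; counting gives |τ_{X×Y}| = 40.


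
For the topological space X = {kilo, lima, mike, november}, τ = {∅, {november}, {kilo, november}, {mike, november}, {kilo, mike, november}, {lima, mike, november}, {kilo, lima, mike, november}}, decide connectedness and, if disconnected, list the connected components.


(X, τ) is connected.

Find clopen sets (U ∈ τ with X ∖ U ∈ τ):
  U = ∅, X ∖ U = {kilo, lima, mike, november} — both open, so U is clopen.
  U = {kilo, lima, mike, november}, X ∖ U = ∅ — both open, so U is clopen.
Only trivial clopens (∅ and X) exist, so (X, τ) is connected.
Compute connected components by grouping points that agree on all clopens:
  component: {kilo, lima, mike, november}


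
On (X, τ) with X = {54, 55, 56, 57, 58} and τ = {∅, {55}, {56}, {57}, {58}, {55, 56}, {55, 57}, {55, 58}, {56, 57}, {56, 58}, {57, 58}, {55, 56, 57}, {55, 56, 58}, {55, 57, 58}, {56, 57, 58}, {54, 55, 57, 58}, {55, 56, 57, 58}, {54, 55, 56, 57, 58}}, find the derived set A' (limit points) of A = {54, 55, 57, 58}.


A' = {54}

For each x ∈ X, list the open sets U ∈ τ with x ∈ U, then check whether U ∩ (A ∖ {x}) ≠ ∅ for every such U.
  x = 54: opens ∋ x are {54, 55, 57, 58}, {54, 55, 56, 57, 58}; each meets A ∖ {54}, so x IS a limit point.
  x = 55: open {55} ∋ x has {55} ∩ (A ∖ {55}) = ∅, so x is NOT a limit point.
  x = 56: open {56} ∋ x has {56} ∩ (A ∖ {56}) = ∅, so x is NOT a limit point.
  x = 57: open {57} ∋ x has {57} ∩ (A ∖ {57}) = ∅, so x is NOT a limit point.
  x = 58: open {58} ∋ x has {58} ∩ (A ∖ {58}) = ∅, so x is NOT a limit point.
Collecting: A' = {54}.


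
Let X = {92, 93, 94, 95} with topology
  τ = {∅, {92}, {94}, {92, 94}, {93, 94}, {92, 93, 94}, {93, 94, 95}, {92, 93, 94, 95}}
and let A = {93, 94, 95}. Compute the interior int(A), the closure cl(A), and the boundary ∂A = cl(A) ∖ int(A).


int(A) = {93, 94, 95}, cl(A) = {93, 94, 95}, ∂A = ∅.

Closed sets in (X, τ) are complements of opens:
  closed(X, τ) = {∅, {92}, {95}, {92, 95}, {93, 95}, {92, 93, 95}, {93, 94, 95}, {92, 93, 94, 95}}.
int(A) = ⋃ {U ∈ τ : U ⊆ A}. Opens contained in A: ∅, {94}, {93, 94}, {93, 94, 95}.
Taking the union of these: int(A) = {93, 94, 95}.
cl(A) = ⋂ {C closed : A ⊆ C}. Closed sets containing A: {93, 94, 95}, {92, 93, 94, 95}.
Intersecting these: cl(A) = {93, 94, 95}.
∂A = cl(A) ∖ int(A) = {93, 94, 95} ∖ {93, 94, 95} = ∅.


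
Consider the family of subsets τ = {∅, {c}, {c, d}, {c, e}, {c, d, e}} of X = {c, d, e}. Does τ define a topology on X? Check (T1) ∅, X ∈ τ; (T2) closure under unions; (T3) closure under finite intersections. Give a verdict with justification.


τ IS a topology on X.

Axiom (T1): ∅ ∈ τ? Yes; X ∈ τ? Yes.
Axiom (T2/T3): check pairwise unions and intersections of members of τ.
All pairwise intersections and unions checked — each lies in τ. Therefore τ satisfies (T1), (T2), (T3): it IS a topology on X.


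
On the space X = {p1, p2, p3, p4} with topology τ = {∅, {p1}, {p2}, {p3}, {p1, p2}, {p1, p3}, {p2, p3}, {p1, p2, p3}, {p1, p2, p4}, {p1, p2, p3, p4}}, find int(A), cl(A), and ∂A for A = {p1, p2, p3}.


int(A) = {p1, p2, p3}, cl(A) = {p1, p2, p3, p4}, ∂A = {p4}.

Closed sets in (X, τ) are complements of opens:
  closed(X, τ) = {∅, {p3}, {p4}, {p1, p4}, {p2, p4}, {p3, p4}, {p1, p2, p4}, {p1, p3, p4}, {p2, p3, p4}, {p1, p2, p3, p4}}.
int(A) = ⋃ {U ∈ τ : U ⊆ A}. Opens contained in A: ∅, {p1}, {p2}, {p3}, {p1, p2}, {p1, p3}, {p2, p3}, {p1, p2, p3}.
Taking the union of these: int(A) = {p1, p2, p3}.
cl(A) = ⋂ {C closed : A ⊆ C}. Closed sets containing A: {p1, p2, p3, p4}.
Intersecting these: cl(A) = {p1, p2, p3, p4}.
∂A = cl(A) ∖ int(A) = {p1, p2, p3, p4} ∖ {p1, p2, p3} = {p4}.


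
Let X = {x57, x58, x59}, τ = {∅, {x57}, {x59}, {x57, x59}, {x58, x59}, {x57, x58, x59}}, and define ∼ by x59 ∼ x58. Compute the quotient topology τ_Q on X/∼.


X/∼ = {[x57], [x58=x59]}; |τ_Q| = 4.

Equivalence classes: [x57], [x58=x59].
Quotient map π: X → X/∼ sends x57 ↦ [x57], x58 ↦ [x58=x59], x59 ↦ [x58=x59].
For each subset V ⊆ X/∼, compute π^{-1}(V) ⊆ X and check whether π^{-1}(V) ∈ τ. V is open in τ_Q iff π^{-1}(V) ∈ τ.
  V = {}: π^{-1}(V) = ∅ ∈ τ ✓.
  V = {[x57]}: π^{-1}(V) = {x57} ∈ τ ✓.
  V = {[x58=x59]}: π^{-1}(V) = {x58, x59} ∈ τ ✓.
  V = {[x57], [x58=x59]}: π^{-1}(V) = {x57, x58, x59} ∈ τ ✓.
Open sets in the quotient: τ_Q = {{}, {[x57]}, {[x58=x59]}, {[x57], [x58=x59]}} (4 elements).
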